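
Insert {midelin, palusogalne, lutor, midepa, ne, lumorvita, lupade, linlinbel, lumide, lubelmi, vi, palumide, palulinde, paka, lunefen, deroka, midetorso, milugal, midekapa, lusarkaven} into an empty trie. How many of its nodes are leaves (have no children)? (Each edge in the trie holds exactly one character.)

20

Leaves are exactly the stored words that no other stored word extends.
Those words: "deroka", "linlinbel", "lubelmi", "lumide", "lumorvita", "lunefen", "lupade", "lusarkaven", "lutor", "midekapa", "midelin", "midepa", "midetorso", "milugal", "ne", "paka", "palulinde", "palumide", "palusogalne", "vi"
Leaf count: 20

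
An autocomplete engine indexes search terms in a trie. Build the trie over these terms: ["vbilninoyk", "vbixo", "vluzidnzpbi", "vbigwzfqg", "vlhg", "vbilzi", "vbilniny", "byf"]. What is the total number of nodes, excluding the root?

36

For each word, the new-node count is its length minus the longest prefix already in the trie:
  "vbilninoyk" → 10 new (v, b, i, l, n, i, n, o, y, k)
  "vbixo" → prefix "vbi" already present; 2 new (x, o)
  "vluzidnzpbi" → prefix "v" already present; 10 new (l, u, z, i, d, n, z, p, b, i)
  "vbigwzfqg" → prefix "vbi" already present; 6 new (g, w, z, f, q, g)
  "vlhg" → prefix "vl" already present; 2 new (h, g)
  "vbilzi" → prefix "vbil" already present; 2 new (z, i)
  "vbilniny" → prefix "vbilnin" already present; 1 new (y)
  "byf" → 3 new (b, y, f)
Total nodes = 10 + 2 + 10 + 6 + 2 + 2 + 1 + 3 = 36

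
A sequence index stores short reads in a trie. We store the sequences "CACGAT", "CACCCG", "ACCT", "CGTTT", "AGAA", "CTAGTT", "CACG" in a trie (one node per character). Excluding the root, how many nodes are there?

25

For each word, the new-node count is its length minus the longest prefix already in the trie:
  "CACGAT" → 6 new (C, A, C, G, A, T)
  "CACCCG" → prefix "CAC" already present; 3 new (C, C, G)
  "ACCT" → 4 new (A, C, C, T)
  "CGTTT" → prefix "C" already present; 4 new (G, T, T, T)
  "AGAA" → prefix "A" already present; 3 new (G, A, A)
  "CTAGTT" → prefix "C" already present; 5 new (T, A, G, T, T)
  "CACG" → prefix "CACG" already present; 0 new (none)
Total nodes = 6 + 3 + 4 + 4 + 3 + 5 + 0 = 25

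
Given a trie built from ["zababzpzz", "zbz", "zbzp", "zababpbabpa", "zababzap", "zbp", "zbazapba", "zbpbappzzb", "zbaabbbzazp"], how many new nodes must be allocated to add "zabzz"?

2

Walking "zabzz" from the root, the first 3 characters ("zab") follow existing edges; "z" is the first miss.
New nodes needed: |"zabzz"| − 3 = 5 − 3 = 2.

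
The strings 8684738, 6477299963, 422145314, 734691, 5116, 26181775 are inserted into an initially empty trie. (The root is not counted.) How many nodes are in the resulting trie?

Trace insertions, counting only characters that open a new branch:
  "8684738" → 7 new (8, 6, 8, 4, 7, 3, 8)
  "6477299963" → 10 new (6, 4, 7, 7, 2, 9, 9, 9, 6, 3)
  "422145314" → 9 new (4, 2, 2, 1, 4, 5, 3, 1, 4)
  "734691" → 6 new (7, 3, 4, 6, 9, 1)
  "5116" → 4 new (5, 1, 1, 6)
  "26181775" → 8 new (2, 6, 1, 8, 1, 7, 7, 5)
Total nodes = 7 + 10 + 9 + 6 + 4 + 8 = 44

44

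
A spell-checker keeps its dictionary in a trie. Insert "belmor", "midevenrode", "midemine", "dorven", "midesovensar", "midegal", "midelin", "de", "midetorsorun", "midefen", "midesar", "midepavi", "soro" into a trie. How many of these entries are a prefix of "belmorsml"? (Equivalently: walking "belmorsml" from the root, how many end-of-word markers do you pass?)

Walk "belmorsml" from the root; an end-of-word marker is hit whenever a stored word is a prefix of "belmorsml".
Prefixes of the query that are stored words: "belmor"
Count: 1

1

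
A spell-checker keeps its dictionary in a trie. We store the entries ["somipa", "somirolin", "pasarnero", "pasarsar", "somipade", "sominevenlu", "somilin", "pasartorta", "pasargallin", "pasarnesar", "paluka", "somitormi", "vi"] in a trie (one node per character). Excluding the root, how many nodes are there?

60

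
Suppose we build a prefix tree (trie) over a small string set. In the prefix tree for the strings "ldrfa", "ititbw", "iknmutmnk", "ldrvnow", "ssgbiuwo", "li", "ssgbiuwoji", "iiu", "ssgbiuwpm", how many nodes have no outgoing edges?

Leaves are exactly the stored words that no other stored word extends.
Those words: "iiu", "iknmutmnk", "ititbw", "ldrfa", "ldrvnow", "li", "ssgbiuwoji", "ssgbiuwpm"
Leaf count: 8

8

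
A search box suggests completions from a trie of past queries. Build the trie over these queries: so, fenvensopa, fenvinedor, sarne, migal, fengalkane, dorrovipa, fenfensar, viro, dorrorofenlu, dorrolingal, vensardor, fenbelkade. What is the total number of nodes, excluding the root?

Count nodes per top-level branch (shared prefixes stored once):
  'd'-branch (dorrolingal, dorrorofenlu, dorrovipa): 22 nodes
  'f'-branch (fenbelkade, fenfensar, fengalkane, fenvensopa, fenvinedor): 36 nodes
  'm'-branch (migal): 5 nodes
  's'-branch (sarne, so): 6 nodes
  'v'-branch (vensardor, viro): 12 nodes
Sum: 81

81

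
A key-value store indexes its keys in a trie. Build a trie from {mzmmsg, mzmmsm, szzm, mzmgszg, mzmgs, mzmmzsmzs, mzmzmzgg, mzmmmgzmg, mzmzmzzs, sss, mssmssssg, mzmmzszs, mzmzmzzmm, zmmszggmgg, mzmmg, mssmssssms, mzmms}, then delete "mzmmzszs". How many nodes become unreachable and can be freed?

Walk "mzmmzszs" from the leaf back toward the root, removing each node that no remaining word uses.
The suffix "zs" (2 nodes) is used only by "mzmmzszs"; the node for "mzmmzs" still has the child "m", so pruning stops there.
Nodes removed: 2

2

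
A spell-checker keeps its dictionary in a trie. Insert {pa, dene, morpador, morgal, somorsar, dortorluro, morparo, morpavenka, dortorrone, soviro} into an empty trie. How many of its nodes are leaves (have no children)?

10

Leaves are exactly the stored words that no other stored word extends.
Those words: "dene", "dortorluro", "dortorrone", "morgal", "morpador", "morparo", "morpavenka", "pa", "somorsar", "soviro"
Leaf count: 10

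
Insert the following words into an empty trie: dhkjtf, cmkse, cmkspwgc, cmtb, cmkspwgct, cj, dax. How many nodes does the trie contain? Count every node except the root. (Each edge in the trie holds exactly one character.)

21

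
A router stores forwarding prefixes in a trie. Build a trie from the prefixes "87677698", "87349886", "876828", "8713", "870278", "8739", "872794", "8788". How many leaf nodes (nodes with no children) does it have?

8

A leaf is a node with no children — equivalently, the end of a word that is not a proper prefix of any other stored word.
Those words: "870278", "8713", "872794", "87349886", "8739", "87677698", "876828", "8788"
Leaf count: 8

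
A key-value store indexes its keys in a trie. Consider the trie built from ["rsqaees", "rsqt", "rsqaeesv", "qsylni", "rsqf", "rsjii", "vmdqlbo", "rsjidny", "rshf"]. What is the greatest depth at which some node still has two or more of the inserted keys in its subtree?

7

The deepest shared node is where two words last agree before diverging.
"rsqaees" and "rsqaeesv" agree on "rsqaees" (7 characters) before diverging; nothing deeper is shared.
Longest shared-prefix length: 7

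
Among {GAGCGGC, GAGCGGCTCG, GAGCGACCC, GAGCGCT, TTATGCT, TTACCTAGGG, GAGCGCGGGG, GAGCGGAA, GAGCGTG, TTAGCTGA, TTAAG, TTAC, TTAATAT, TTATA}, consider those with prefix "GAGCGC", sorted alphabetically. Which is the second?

GAGCGCT

Words with prefix "GAGCGC", in lexicographic order: "GAGCGCGGGG", "GAGCGCT"
Position 2: GAGCGCT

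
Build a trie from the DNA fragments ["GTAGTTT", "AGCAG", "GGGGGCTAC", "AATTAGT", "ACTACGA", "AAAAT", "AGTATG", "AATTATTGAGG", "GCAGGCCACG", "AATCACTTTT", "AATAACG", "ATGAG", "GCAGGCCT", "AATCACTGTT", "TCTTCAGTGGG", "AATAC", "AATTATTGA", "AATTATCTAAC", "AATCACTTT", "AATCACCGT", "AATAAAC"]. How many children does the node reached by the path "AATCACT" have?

2

The children of the "AATCACT" node are the distinct next characters among strings starting with "AATCACT".
Characters that immediately follow "AATCACT" among the stored strings: {G, T}.
That node has 2 child edges.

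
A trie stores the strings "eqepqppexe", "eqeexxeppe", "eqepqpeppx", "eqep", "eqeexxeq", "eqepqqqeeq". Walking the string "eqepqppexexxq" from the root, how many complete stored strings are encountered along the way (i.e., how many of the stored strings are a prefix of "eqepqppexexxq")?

Traverse "eqepqppexexxq" character by character; count nodes along the way that are marked as word ends.
Prefixes of the query that are stored words: "eqep", "eqepqppexe"
Count: 2

2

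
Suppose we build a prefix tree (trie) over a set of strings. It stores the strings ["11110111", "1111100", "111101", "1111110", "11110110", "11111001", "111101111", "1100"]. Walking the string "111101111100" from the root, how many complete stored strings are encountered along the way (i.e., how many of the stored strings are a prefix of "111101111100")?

3

Walk "111101111100" from the root; an end-of-word marker is hit whenever a stored word is a prefix of "111101111100".
Prefixes of the query that are stored words: "111101", "11110111", "111101111"
Count: 3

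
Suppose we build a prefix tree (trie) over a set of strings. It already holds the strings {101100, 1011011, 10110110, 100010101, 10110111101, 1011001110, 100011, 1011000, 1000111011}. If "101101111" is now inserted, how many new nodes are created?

"101101111" is already a full path in the trie; only an end-marker is added.
No new nodes are needed: 0.

0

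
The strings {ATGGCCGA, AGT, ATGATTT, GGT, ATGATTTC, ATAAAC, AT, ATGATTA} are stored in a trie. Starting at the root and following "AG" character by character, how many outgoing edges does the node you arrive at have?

1

Follow the path "AG" to its node, then look at its outgoing edges.
Distinct next characters after "AG": T.
That node has 1 child edge.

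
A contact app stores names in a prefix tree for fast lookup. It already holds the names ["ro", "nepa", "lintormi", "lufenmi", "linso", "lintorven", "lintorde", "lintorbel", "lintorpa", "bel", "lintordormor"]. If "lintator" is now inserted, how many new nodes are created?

Walking "lintator" from the root, the first 4 characters ("lint") follow existing edges; "a" is the first miss.
Each of the 4 remaining characters creates one node.

4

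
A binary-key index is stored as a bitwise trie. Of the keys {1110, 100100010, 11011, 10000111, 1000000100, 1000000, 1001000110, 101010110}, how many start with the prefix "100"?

Walk to "100"; the words in its subtree are exactly those with that prefix.
Matches: "1000000", "1000000100", "10000111", "100100010", "1001000110"
Count: 5

5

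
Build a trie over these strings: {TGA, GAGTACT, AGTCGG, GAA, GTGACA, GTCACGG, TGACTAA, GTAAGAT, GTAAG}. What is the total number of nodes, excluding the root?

36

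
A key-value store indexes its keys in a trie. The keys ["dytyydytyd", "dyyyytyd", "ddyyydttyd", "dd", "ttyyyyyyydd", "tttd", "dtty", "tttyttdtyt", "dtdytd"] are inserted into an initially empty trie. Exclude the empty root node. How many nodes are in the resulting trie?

Count nodes per top-level branch (shared prefixes stored once):
  'd'-branch (dd, ddyyydttyd, dtdytd, dtty, dytyydytyd, dyyyytyd): 32 nodes
  't'-branch (tttd, tttyttdtyt, ttyyyyyyydd): 20 nodes
Sum: 52

52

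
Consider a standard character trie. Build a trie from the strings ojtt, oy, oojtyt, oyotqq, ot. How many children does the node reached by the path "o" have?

The children of the "o" node are the distinct next characters among strings starting with "o".
Distinct next characters after "o": j, o, t, y.
That node has 4 child edges.

4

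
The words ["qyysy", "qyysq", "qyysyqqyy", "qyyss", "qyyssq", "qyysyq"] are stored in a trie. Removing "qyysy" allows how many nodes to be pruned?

0

After clearing the end-marker at "qyysy", prune upward until reaching a node still needed by another word.
Every node on "qyysy" is still needed (e.g. by "qyysyqqyy"), so nothing is freed.
Nodes removed: 0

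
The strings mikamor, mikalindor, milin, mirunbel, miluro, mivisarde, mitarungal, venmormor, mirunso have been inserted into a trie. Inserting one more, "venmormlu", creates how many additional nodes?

2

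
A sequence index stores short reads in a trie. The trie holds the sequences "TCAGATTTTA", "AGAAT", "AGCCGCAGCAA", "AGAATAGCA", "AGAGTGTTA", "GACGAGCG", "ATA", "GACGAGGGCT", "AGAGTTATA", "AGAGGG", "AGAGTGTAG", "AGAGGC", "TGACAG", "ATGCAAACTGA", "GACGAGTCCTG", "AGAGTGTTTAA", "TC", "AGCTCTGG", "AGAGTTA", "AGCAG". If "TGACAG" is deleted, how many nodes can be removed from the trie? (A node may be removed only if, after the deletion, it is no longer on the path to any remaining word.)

5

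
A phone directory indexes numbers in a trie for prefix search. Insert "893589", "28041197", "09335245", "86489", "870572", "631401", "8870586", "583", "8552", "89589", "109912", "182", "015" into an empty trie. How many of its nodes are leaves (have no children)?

A leaf is a node with no children — equivalently, the end of a word that is not a proper prefix of any other stored word.
Those words: "015", "09335245", "109912", "182", "28041197", "583", "631401", "8552", "86489", "870572", "8870586", "893589", "89589"
Leaf count: 13

13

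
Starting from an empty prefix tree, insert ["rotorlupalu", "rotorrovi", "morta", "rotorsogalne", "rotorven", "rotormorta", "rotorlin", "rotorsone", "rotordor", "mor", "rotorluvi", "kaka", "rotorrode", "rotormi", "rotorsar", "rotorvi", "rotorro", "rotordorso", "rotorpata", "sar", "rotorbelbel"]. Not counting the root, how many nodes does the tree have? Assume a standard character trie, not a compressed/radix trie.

69

Trace insertions, counting only characters that open a new branch:
  "rotorlupalu" → 11 new (r, o, t, o, r, l, u, p, a, l, u)
  "rotorrovi" → prefix "rotor" already present; 4 new (r, o, v, i)
  "morta" → 5 new (m, o, r, t, a)
  "rotorsogalne" → prefix "rotor" already present; 7 new (s, o, g, a, l, n, e)
  "rotorven" → prefix "rotor" already present; 3 new (v, e, n)
  "rotormorta" → prefix "rotor" already present; 5 new (m, o, r, t, a)
  "rotorlin" → prefix "rotorl" already present; 2 new (i, n)
  "rotorsone" → prefix "rotorso" already present; 2 new (n, e)
  "rotordor" → prefix "rotor" already present; 3 new (d, o, r)
  "mor" → prefix "mor" already present; 0 new (none)
  "rotorluvi" → prefix "rotorlu" already present; 2 new (v, i)
  "kaka" → 4 new (k, a, k, a)
  "rotorrode" → prefix "rotorro" already present; 2 new (d, e)
  "rotormi" → prefix "rotorm" already present; 1 new (i)
  "rotorsar" → prefix "rotors" already present; 2 new (a, r)
  "rotorvi" → prefix "rotorv" already present; 1 new (i)
  "rotorro" → prefix "rotorro" already present; 0 new (none)
  "rotordorso" → prefix "rotordor" already present; 2 new (s, o)
  "rotorpata" → prefix "rotor" already present; 4 new (p, a, t, a)
  "sar" → 3 new (s, a, r)
  "rotorbelbel" → prefix "rotor" already present; 6 new (b, e, l, b, e, l)
Total nodes = 11 + 4 + 5 + 7 + 3 + 5 + 2 + 2 + 3 + 0 + 2 + 4 + 2 + 1 + 2 + 1 + 0 + 2 + 4 + 3 + 6 = 69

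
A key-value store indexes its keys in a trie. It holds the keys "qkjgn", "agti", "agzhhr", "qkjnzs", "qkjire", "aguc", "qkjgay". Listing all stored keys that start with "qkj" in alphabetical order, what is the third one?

qkjire

Words with prefix "qkj", in lexicographic order: "qkjgay", "qkjgn", "qkjire", "qkjnzs"
Position 3: qkjire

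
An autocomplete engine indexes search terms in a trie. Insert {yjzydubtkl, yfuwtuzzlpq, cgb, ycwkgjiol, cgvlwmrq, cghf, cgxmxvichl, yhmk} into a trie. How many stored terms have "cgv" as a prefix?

Traverse to the node for "cgv", then collect every word in that subtree.
Matches: "cgvlwmrq"
Count: 1

1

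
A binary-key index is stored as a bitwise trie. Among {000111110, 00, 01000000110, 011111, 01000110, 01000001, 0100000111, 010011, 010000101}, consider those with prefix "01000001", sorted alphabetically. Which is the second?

Filter for "01000001…" and sort: "01000001", "0100000111"
The 2nd is 0100000111.

0100000111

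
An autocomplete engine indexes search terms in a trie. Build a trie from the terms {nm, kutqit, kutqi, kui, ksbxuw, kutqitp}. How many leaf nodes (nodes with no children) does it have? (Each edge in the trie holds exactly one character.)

4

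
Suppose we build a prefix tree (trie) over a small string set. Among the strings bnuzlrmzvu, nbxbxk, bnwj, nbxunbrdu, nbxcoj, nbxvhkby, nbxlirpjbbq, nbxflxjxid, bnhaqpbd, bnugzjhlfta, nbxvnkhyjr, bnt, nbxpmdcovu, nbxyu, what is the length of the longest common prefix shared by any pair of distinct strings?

Look for the deepest trie node that still has at least two words in its subtree.
"nbxvhkby" and "nbxvnkhyjr" agree on "nbxv" (4 characters) before diverging; nothing deeper is shared.
Longest shared-prefix length: 4

4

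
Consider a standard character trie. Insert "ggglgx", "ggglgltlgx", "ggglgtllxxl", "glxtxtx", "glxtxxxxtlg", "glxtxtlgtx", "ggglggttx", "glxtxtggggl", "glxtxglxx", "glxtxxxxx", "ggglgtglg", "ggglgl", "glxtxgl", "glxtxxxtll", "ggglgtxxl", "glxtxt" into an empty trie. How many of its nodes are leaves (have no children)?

A leaf is a node with no children — equivalently, the end of a word that is not a proper prefix of any other stored word.
Those words: "ggglggttx", "ggglgltlgx", "ggglgtglg", "ggglgtllxxl", "ggglgtxxl", "ggglgx", "glxtxglxx", "glxtxtggggl", "glxtxtlgtx", "glxtxtx", "glxtxxxtll", "glxtxxxxtlg", "glxtxxxxx"
Leaf count: 13

13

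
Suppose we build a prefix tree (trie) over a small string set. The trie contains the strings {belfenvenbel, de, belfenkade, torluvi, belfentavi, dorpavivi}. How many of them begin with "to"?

Walk to "to"; the words in its subtree are exactly those with that prefix.
Matches: "torluvi"
Count: 1

1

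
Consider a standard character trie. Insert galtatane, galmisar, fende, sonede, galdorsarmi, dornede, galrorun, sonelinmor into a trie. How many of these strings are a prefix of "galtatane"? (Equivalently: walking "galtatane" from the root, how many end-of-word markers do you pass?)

Check each prefix of "galtatane" against the stored set — each match is an end-marker on the path.
Prefixes of the query that are stored words: "galtatane"
Count: 1

1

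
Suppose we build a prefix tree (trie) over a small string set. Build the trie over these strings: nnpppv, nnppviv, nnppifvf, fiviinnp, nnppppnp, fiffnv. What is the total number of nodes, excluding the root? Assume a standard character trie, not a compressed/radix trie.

For each word, the new-node count is its length minus the longest prefix already in the trie:
  "nnpppv" → 6 new (n, n, p, p, p, v)
  "nnppviv" → prefix "nnpp" already present; 3 new (v, i, v)
  "nnppifvf" → prefix "nnpp" already present; 4 new (i, f, v, f)
  "fiviinnp" → 8 new (f, i, v, i, i, n, n, p)
  "nnppppnp" → prefix "nnppp" already present; 3 new (p, n, p)
  "fiffnv" → prefix "fi" already present; 4 new (f, f, n, v)
Total nodes = 6 + 3 + 4 + 8 + 3 + 4 = 28

28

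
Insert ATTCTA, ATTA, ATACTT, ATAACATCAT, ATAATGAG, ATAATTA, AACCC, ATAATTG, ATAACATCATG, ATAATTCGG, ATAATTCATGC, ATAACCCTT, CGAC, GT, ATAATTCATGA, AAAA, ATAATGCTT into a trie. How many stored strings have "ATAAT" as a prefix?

Filter for entries beginning with "ATAAT":
Matches: "ATAATGAG", "ATAATGCTT", "ATAATTA", "ATAATTCATGA", "ATAATTCATGC", "ATAATTCGG", "ATAATTG"
Count: 7

7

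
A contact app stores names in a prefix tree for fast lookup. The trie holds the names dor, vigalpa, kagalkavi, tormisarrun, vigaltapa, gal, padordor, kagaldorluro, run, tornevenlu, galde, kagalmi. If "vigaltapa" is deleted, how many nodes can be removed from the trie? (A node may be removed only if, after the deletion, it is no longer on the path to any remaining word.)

After clearing the end-marker at "vigaltapa", prune upward until reaching a node still needed by another word.
The suffix "tapa" (4 nodes) is used only by "vigaltapa"; the node for "vigal" still has the child "p", so pruning stops there.
Nodes removed: 4

4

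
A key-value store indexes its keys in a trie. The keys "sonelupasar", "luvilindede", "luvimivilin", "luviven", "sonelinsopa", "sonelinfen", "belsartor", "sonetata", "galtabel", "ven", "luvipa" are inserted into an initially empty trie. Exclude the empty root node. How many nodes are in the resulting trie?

67

Insert word by word; a character creates a node only if that edge doesn't already exist:
  "sonelupasar" → 11 new (s, o, n, e, l, u, p, a, s, a, r)
  "luvilindede" → 11 new (l, u, v, i, l, i, n, d, e, d, e)
  "luvimivilin" → prefix "luvi" already present; 7 new (m, i, v, i, l, i, n)
  "luviven" → prefix "luvi" already present; 3 new (v, e, n)
  "sonelinsopa" → prefix "sonel" already present; 6 new (i, n, s, o, p, a)
  "sonelinfen" → prefix "sonelin" already present; 3 new (f, e, n)
  "belsartor" → 9 new (b, e, l, s, a, r, t, o, r)
  "sonetata" → prefix "sone" already present; 4 new (t, a, t, a)
  "galtabel" → 8 new (g, a, l, t, a, b, e, l)
  "ven" → 3 new (v, e, n)
  "luvipa" → prefix "luvi" already present; 2 new (p, a)
Total nodes = 11 + 11 + 7 + 3 + 6 + 3 + 9 + 4 + 8 + 3 + 2 = 67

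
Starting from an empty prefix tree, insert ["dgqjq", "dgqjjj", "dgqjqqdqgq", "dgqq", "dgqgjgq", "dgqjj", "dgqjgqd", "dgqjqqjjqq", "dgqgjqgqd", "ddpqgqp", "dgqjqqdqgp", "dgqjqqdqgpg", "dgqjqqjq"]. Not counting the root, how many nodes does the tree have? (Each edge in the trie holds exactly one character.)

For each word, the new-node count is its length minus the longest prefix already in the trie:
  "dgqjq" → 5 new (d, g, q, j, q)
  "dgqjjj" → prefix "dgqj" already present; 2 new (j, j)
  "dgqjqqdqgq" → prefix "dgqjq" already present; 5 new (q, d, q, g, q)
  "dgqq" → prefix "dgq" already present; 1 new (q)
  "dgqgjgq" → prefix "dgq" already present; 4 new (g, j, g, q)
  "dgqjj" → prefix "dgqjj" already present; 0 new (none)
  "dgqjgqd" → prefix "dgqj" already present; 3 new (g, q, d)
  "dgqjqqjjqq" → prefix "dgqjqq" already present; 4 new (j, j, q, q)
  "dgqgjqgqd" → prefix "dgqgj" already present; 4 new (q, g, q, d)
  "ddpqgqp" → prefix "d" already present; 6 new (d, p, q, g, q, p)
  "dgqjqqdqgp" → prefix "dgqjqqdqg" already present; 1 new (p)
  "dgqjqqdqgpg" → prefix "dgqjqqdqgp" already present; 1 new (g)
  "dgqjqqjq" → prefix "dgqjqqj" already present; 1 new (q)
Total nodes = 5 + 2 + 5 + 1 + 4 + 0 + 3 + 4 + 4 + 6 + 1 + 1 + 1 = 37

37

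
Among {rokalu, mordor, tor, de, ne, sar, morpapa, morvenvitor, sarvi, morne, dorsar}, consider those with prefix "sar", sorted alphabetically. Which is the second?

sarvi

Words with prefix "sar", in lexicographic order: "sar", "sarvi"
The 2nd is sarvi.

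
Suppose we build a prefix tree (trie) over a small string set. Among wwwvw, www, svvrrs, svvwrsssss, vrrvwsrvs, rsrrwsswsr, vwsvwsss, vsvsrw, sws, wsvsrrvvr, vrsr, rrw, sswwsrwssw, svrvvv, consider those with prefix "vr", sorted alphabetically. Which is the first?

vrrvwsrvs

DFS of the "vr" subtree visits, in order: "vrrvwsrvs", "vrsr"
Position 1: vrrvwsrvs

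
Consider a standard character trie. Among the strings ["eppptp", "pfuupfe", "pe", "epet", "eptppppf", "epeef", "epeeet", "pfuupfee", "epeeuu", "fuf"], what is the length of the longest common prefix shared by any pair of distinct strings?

Look for the deepest trie node that still has at least two words in its subtree.
e.g. "pfuupfe" and "pfuupfee" share the prefix "pfuupfe" of length 7; no pair shares a longer one.
Longest shared-prefix length: 7

7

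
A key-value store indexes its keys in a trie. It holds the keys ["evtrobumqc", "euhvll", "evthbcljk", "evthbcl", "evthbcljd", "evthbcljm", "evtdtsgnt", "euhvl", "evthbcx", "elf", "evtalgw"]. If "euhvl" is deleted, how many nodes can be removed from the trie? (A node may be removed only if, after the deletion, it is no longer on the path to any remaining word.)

A node on "euhvl"'s path can go only if nothing else ends at it or branches off below it.
Every node on "euhvl" is still needed (e.g. by "euhvll"), so nothing is freed.
Nodes removed: 0

0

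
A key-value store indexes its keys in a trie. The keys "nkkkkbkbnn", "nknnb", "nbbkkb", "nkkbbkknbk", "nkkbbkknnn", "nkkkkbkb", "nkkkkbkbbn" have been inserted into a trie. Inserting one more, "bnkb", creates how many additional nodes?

4

No existing word starts with "b", so every character of "bnkb" needs a new node.
4 − 0 = 4 new nodes.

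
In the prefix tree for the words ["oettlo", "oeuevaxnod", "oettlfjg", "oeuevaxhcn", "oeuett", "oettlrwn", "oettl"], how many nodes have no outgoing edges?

6

Leaves are exactly the stored words that no other stored word extends.
Those words: "oettlfjg", "oettlo", "oettlrwn", "oeuett", "oeuevaxhcn", "oeuevaxnod"
Leaf count: 6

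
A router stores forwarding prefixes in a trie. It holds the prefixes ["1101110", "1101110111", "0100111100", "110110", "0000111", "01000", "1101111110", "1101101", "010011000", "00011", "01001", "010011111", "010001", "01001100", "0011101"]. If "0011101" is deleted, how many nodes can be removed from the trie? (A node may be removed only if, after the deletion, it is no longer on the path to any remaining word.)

5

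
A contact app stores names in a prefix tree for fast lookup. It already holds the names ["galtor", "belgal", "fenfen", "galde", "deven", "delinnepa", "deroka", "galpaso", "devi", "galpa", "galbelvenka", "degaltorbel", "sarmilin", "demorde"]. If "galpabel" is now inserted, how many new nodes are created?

3

"galpa" is already a path in the trie; the remaining "bel" must be added.
So 8 − 5 = 3 new nodes.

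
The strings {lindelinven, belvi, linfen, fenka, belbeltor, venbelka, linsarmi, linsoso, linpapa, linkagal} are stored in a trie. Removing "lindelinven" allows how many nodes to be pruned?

Walk "lindelinven" from the leaf back toward the root, removing each node that no remaining word uses.
The suffix "delinven" (8 nodes) is used only by "lindelinven"; the node for "lin" still has the child "f", so pruning stops there.
Nodes removed: 8

8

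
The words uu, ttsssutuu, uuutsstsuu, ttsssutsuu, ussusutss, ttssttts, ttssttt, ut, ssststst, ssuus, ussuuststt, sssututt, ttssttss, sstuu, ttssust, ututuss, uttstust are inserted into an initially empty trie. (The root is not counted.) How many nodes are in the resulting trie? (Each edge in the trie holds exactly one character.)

Count nodes per top-level branch (shared prefixes stored once):
  's'-branch (ssststst, sssututt, sstuu, ssuus): 19 nodes
  't'-branch (ttsssutsuu, ttsssutuu, ttssttss, ttssttt, ttssttts, ttssust): 21 nodes
  'u'-branch (ussusutss, ussuuststt, ut, uttstust, ututuss, uu, uuutsstsuu): 36 nodes
Sum: 76

76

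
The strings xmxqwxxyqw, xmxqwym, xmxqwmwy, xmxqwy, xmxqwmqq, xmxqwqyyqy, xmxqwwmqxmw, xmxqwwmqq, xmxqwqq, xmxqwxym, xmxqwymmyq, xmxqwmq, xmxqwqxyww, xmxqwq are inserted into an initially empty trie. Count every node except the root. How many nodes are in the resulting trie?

For each word, the new-node count is its length minus the longest prefix already in the trie:
  "xmxqwxxyqw" → 10 new (x, m, x, q, w, x, x, y, q, w)
  "xmxqwym" → prefix "xmxqw" already present; 2 new (y, m)
  "xmxqwmwy" → prefix "xmxqw" already present; 3 new (m, w, y)
  "xmxqwy" → prefix "xmxqwy" already present; 0 new (none)
  "xmxqwmqq" → prefix "xmxqwm" already present; 2 new (q, q)
  "xmxqwqyyqy" → prefix "xmxqw" already present; 5 new (q, y, y, q, y)
  "xmxqwwmqxmw" → prefix "xmxqw" already present; 6 new (w, m, q, x, m, w)
  "xmxqwwmqq" → prefix "xmxqwwmq" already present; 1 new (q)
  "xmxqwqq" → prefix "xmxqwq" already present; 1 new (q)
  "xmxqwxym" → prefix "xmxqwx" already present; 2 new (y, m)
  "xmxqwymmyq" → prefix "xmxqwym" already present; 3 new (m, y, q)
  "xmxqwmq" → prefix "xmxqwmq" already present; 0 new (none)
  "xmxqwqxyww" → prefix "xmxqwq" already present; 4 new (x, y, w, w)
  "xmxqwq" → prefix "xmxqwq" already present; 0 new (none)
Total nodes = 10 + 2 + 3 + 0 + 2 + 5 + 6 + 1 + 1 + 2 + 3 + 0 + 4 + 0 = 39

39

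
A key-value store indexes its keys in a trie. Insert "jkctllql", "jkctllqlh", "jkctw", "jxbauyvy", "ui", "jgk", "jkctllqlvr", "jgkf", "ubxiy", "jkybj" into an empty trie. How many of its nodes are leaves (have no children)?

8

Leaves are exactly the stored words that no other stored word extends.
Those words: "jgkf", "jkctllqlh", "jkctllqlvr", "jkctw", "jkybj", "jxbauyvy", "ubxiy", "ui"
Leaf count: 8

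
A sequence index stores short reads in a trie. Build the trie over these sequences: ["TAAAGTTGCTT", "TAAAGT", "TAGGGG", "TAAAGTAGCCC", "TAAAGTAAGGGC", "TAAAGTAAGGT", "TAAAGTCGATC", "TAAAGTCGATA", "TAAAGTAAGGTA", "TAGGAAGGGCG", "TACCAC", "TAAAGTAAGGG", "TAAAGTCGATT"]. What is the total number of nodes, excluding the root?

Trace insertions, counting only characters that open a new branch:
  "TAAAGTTGCTT" → 11 new (T, A, A, A, G, T, T, G, C, T, T)
  "TAAAGT" → prefix "TAAAGT" already present; 0 new (none)
  "TAGGGG" → prefix "TA" already present; 4 new (G, G, G, G)
  "TAAAGTAGCCC" → prefix "TAAAGT" already present; 5 new (A, G, C, C, C)
  "TAAAGTAAGGGC" → prefix "TAAAGTA" already present; 5 new (A, G, G, G, C)
  "TAAAGTAAGGT" → prefix "TAAAGTAAGG" already present; 1 new (T)
  "TAAAGTCGATC" → prefix "TAAAGT" already present; 5 new (C, G, A, T, C)
  "TAAAGTCGATA" → prefix "TAAAGTCGAT" already present; 1 new (A)
  "TAAAGTAAGGTA" → prefix "TAAAGTAAGGT" already present; 1 new (A)
  "TAGGAAGGGCG" → prefix "TAGG" already present; 7 new (A, A, G, G, G, C, G)
  "TACCAC" → prefix "TA" already present; 4 new (C, C, A, C)
  "TAAAGTAAGGG" → prefix "TAAAGTAAGGG" already present; 0 new (none)
  "TAAAGTCGATT" → prefix "TAAAGTCGAT" already present; 1 new (T)
Total nodes = 11 + 0 + 4 + 5 + 5 + 1 + 5 + 1 + 1 + 7 + 4 + 0 + 1 = 45

45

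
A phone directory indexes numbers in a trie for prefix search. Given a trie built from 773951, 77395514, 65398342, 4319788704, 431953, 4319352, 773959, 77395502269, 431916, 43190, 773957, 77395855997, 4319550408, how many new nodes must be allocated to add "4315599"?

"431" is already a path in the trie; the remaining "5599" must be added.
Each of the 4 remaining characters creates one node.

4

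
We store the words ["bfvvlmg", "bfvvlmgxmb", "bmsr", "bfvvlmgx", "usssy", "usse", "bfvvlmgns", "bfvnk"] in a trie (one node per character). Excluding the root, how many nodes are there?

Trie structure (* marks end of a word):
(root)
├─ b
│  ├─ f
│  │  └─ v
│  │     ├─ n
│  │     │  └─ k *
│  │     └─ v
│  │        └─ l
│  │           └─ m
│  │              └─ g *
│  │                 ├─ n
│  │                 │  └─ s *
│  │                 └─ x *
│  │                    └─ m
│  │                       └─ b *
│  └─ m
│     └─ s
│        └─ r *
└─ u
   └─ s
      └─ s
         ├─ e *
         └─ s
            └─ y *
Counting every labelled node above: 23.

23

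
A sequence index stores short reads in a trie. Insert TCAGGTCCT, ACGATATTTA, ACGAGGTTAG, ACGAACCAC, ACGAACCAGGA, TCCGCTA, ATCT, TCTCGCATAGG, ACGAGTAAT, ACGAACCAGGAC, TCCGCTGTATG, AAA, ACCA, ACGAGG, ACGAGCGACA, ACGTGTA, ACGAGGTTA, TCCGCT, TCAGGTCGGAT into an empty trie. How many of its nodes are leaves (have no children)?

15

A leaf is a node with no children — equivalently, the end of a word that is not a proper prefix of any other stored word.
Those words: "AAA", "ACCA", "ACGAACCAC", "ACGAACCAGGAC", "ACGAGCGACA", "ACGAGGTTAG", "ACGAGTAAT", "ACGATATTTA", "ACGTGTA", "ATCT", "TCAGGTCCT", "TCAGGTCGGAT", "TCCGCTA", "TCCGCTGTATG", "TCTCGCATAGG"
Leaf count: 15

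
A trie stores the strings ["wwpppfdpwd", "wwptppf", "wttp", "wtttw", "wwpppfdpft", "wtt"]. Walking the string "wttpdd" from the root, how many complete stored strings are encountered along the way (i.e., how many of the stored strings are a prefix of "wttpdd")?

2

Traverse "wttpdd" character by character; count nodes along the way that are marked as word ends.
Prefixes of the query that are stored words: "wtt", "wttp"
Count: 2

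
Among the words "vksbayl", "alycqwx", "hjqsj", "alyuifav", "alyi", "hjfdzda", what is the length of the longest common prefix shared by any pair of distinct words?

3

Look for the deepest trie node that still has at least two words in its subtree.
"alycqwx" and "alyi" agree on "aly" (3 characters) before diverging; nothing deeper is shared.
Longest shared-prefix length: 3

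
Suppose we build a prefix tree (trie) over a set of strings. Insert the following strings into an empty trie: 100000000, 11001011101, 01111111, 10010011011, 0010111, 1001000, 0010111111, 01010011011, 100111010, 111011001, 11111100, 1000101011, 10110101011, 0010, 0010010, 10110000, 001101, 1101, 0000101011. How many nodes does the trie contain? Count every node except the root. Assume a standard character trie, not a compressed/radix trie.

104

Trace insertions, counting only characters that open a new branch:
  "100000000" → 9 new (1, 0, 0, 0, 0, 0, 0, 0, 0)
  "11001011101" → prefix "1" already present; 10 new (1, 0, 0, 1, 0, 1, 1, 1, 0, 1)
  "01111111" → 8 new (0, 1, 1, 1, 1, 1, 1, 1)
  "10010011011" → prefix "100" already present; 8 new (1, 0, 0, 1, 1, 0, 1, 1)
  "0010111" → prefix "0" already present; 6 new (0, 1, 0, 1, 1, 1)
  "1001000" → prefix "100100" already present; 1 new (0)
  "0010111111" → prefix "0010111" already present; 3 new (1, 1, 1)
  "01010011011" → prefix "01" already present; 9 new (0, 1, 0, 0, 1, 1, 0, 1, 1)
  "100111010" → prefix "1001" already present; 5 new (1, 1, 0, 1, 0)
  "111011001" → prefix "11" already present; 7 new (1, 0, 1, 1, 0, 0, 1)
  "11111100" → prefix "111" already present; 5 new (1, 1, 1, 0, 0)
  "1000101011" → prefix "1000" already present; 6 new (1, 0, 1, 0, 1, 1)
  "10110101011" → prefix "10" already present; 9 new (1, 1, 0, 1, 0, 1, 0, 1, 1)
  "0010" → prefix "0010" already present; 0 new (none)
  "0010010" → prefix "0010" already present; 3 new (0, 1, 0)
  "10110000" → prefix "10110" already present; 3 new (0, 0, 0)
  "001101" → prefix "001" already present; 3 new (1, 0, 1)
  "1101" → prefix "110" already present; 1 new (1)
  "0000101011" → prefix "00" already present; 8 new (0, 0, 1, 0, 1, 0, 1, 1)
Total nodes = 9 + 10 + 8 + 8 + 6 + 1 + 3 + 9 + 5 + 7 + 5 + 6 + 9 + 0 + 3 + 3 + 3 + 1 + 8 = 104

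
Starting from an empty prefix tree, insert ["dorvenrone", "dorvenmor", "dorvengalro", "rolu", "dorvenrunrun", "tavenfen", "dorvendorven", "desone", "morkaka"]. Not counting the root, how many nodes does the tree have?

For each word, the new-node count is its length minus the longest prefix already in the trie:
  "dorvenrone" → 10 new (d, o, r, v, e, n, r, o, n, e)
  "dorvenmor" → prefix "dorven" already present; 3 new (m, o, r)
  "dorvengalro" → prefix "dorven" already present; 5 new (g, a, l, r, o)
  "rolu" → 4 new (r, o, l, u)
  "dorvenrunrun" → prefix "dorvenr" already present; 5 new (u, n, r, u, n)
  "tavenfen" → 8 new (t, a, v, e, n, f, e, n)
  "dorvendorven" → prefix "dorven" already present; 6 new (d, o, r, v, e, n)
  "desone" → prefix "d" already present; 5 new (e, s, o, n, e)
  "morkaka" → 7 new (m, o, r, k, a, k, a)
Total nodes = 10 + 3 + 5 + 4 + 5 + 8 + 6 + 5 + 7 = 53

53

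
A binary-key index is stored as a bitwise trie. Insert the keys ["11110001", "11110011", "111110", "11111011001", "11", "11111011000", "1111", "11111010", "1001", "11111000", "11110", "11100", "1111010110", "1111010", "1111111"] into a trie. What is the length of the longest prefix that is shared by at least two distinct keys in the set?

10

Look for the deepest trie node that still has at least two words in its subtree.
"11111011000" and "11111011001" agree on "1111101100" (10 characters) before diverging; nothing deeper is shared.
Longest shared-prefix length: 10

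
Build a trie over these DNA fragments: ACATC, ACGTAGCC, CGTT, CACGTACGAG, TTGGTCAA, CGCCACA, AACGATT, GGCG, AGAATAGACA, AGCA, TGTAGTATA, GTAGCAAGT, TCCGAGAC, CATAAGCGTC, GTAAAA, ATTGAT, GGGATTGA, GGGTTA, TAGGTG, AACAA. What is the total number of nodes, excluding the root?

For each word, the new-node count is its length minus the longest prefix already in the trie:
  "ACATC" → 5 new (A, C, A, T, C)
  "ACGTAGCC" → prefix "AC" already present; 6 new (G, T, A, G, C, C)
  "CGTT" → 4 new (C, G, T, T)
  "CACGTACGAG" → prefix "C" already present; 9 new (A, C, G, T, A, C, G, A, G)
  "TTGGTCAA" → 8 new (T, T, G, G, T, C, A, A)
  "CGCCACA" → prefix "CG" already present; 5 new (C, C, A, C, A)
  "AACGATT" → prefix "A" already present; 6 new (A, C, G, A, T, T)
  "GGCG" → 4 new (G, G, C, G)
  "AGAATAGACA" → prefix "A" already present; 9 new (G, A, A, T, A, G, A, C, A)
  "AGCA" → prefix "AG" already present; 2 new (C, A)
  "TGTAGTATA" → prefix "T" already present; 8 new (G, T, A, G, T, A, T, A)
  "GTAGCAAGT" → prefix "G" already present; 8 new (T, A, G, C, A, A, G, T)
  "TCCGAGAC" → prefix "T" already present; 7 new (C, C, G, A, G, A, C)
  "CATAAGCGTC" → prefix "CA" already present; 8 new (T, A, A, G, C, G, T, C)
  "GTAAAA" → prefix "GTA" already present; 3 new (A, A, A)
  "ATTGAT" → prefix "A" already present; 5 new (T, T, G, A, T)
  "GGGATTGA" → prefix "GG" already present; 6 new (G, A, T, T, G, A)
  "GGGTTA" → prefix "GGG" already present; 3 new (T, T, A)
  "TAGGTG" → prefix "T" already present; 5 new (A, G, G, T, G)
  "AACAA" → prefix "AAC" already present; 2 new (A, A)
Total nodes = 5 + 6 + 4 + 9 + 8 + 5 + 6 + 4 + 9 + 2 + 8 + 8 + 7 + 8 + 3 + 5 + 6 + 3 + 5 + 2 = 113

113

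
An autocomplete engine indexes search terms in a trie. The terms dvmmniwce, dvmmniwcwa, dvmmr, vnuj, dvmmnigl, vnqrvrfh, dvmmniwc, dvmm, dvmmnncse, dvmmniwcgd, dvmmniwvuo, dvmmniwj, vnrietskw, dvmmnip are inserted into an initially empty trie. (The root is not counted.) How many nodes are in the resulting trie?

42

For each word, the new-node count is its length minus the longest prefix already in the trie:
  "dvmmniwce" → 9 new (d, v, m, m, n, i, w, c, e)
  "dvmmniwcwa" → prefix "dvmmniwc" already present; 2 new (w, a)
  "dvmmr" → prefix "dvmm" already present; 1 new (r)
  "vnuj" → 4 new (v, n, u, j)
  "dvmmnigl" → prefix "dvmmni" already present; 2 new (g, l)
  "vnqrvrfh" → prefix "vn" already present; 6 new (q, r, v, r, f, h)
  "dvmmniwc" → prefix "dvmmniwc" already present; 0 new (none)
  "dvmm" → prefix "dvmm" already present; 0 new (none)
  "dvmmnncse" → prefix "dvmmn" already present; 4 new (n, c, s, e)
  "dvmmniwcgd" → prefix "dvmmniwc" already present; 2 new (g, d)
  "dvmmniwvuo" → prefix "dvmmniw" already present; 3 new (v, u, o)
  "dvmmniwj" → prefix "dvmmniw" already present; 1 new (j)
  "vnrietskw" → prefix "vn" already present; 7 new (r, i, e, t, s, k, w)
  "dvmmnip" → prefix "dvmmni" already present; 1 new (p)
Total nodes = 9 + 2 + 1 + 4 + 2 + 6 + 0 + 0 + 4 + 2 + 3 + 1 + 7 + 1 = 42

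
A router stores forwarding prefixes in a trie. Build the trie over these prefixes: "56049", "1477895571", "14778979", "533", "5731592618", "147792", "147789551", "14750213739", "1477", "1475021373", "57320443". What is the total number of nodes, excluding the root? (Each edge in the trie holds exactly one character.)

For each word, the new-node count is its length minus the longest prefix already in the trie:
  "56049" → 5 new (5, 6, 0, 4, 9)
  "1477895571" → 10 new (1, 4, 7, 7, 8, 9, 5, 5, 7, 1)
  "14778979" → prefix "147789" already present; 2 new (7, 9)
  "533" → prefix "5" already present; 2 new (3, 3)
  "5731592618" → prefix "5" already present; 9 new (7, 3, 1, 5, 9, 2, 6, 1, 8)
  "147792" → prefix "1477" already present; 2 new (9, 2)
  "147789551" → prefix "14778955" already present; 1 new (1)
  "14750213739" → prefix "147" already present; 8 new (5, 0, 2, 1, 3, 7, 3, 9)
  "1477" → prefix "1477" already present; 0 new (none)
  "1475021373" → prefix "1475021373" already present; 0 new (none)
  "57320443" → prefix "573" already present; 5 new (2, 0, 4, 4, 3)
Total nodes = 5 + 10 + 2 + 2 + 9 + 2 + 1 + 8 + 0 + 0 + 5 = 44

44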